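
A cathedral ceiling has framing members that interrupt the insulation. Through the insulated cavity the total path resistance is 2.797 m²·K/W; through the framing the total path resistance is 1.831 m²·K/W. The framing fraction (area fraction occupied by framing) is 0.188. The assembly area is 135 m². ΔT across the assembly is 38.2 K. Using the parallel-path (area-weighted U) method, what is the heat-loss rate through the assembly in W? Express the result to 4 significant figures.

2027 W

U_eff = 0.812/2.797 + 0.188/1.831 = 0.29031 + 0.10268 = 0.39299
R_eff = 1/U_eff = 2.5446 m²·K/W
Q = 135 × 38.2 / 2.5446 = 2026.6 W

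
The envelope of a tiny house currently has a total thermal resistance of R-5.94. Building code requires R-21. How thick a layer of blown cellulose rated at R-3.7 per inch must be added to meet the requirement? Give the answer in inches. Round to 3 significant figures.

4.07 in

ΔR = 21 − 5.94 = 15.06 ft²·°F·h/BTU
L = ΔR / (R/in) = 15.06/3.7 = 4.07 in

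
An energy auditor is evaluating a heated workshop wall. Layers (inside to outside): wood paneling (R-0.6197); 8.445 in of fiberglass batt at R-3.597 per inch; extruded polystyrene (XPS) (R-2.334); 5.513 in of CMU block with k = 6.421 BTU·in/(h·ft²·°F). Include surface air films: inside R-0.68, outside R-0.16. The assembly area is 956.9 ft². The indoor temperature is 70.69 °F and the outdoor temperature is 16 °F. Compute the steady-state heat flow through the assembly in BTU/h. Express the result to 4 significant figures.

8.445 × 3.597 = 30.377
5.513/6.421 = 0.85859
R_total = 0.68 + 0.6197 + 30.377 + 2.334 + 0.85859 + 0.16 = 35.029 ft²·°F·h/BTU
Q = A·ΔT/R = 956.9 × (70.69 − 16) / 35.029 = 1494 BTU/h

1494 BTU/h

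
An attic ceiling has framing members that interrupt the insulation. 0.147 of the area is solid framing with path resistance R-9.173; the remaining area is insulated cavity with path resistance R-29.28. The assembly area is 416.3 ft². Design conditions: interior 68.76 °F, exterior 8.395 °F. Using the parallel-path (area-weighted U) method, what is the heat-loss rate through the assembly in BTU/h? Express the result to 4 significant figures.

1135 BTU/h

U_eff = 0.853/29.28 + 0.147/9.173 = 0.029133 + 0.016025 = 0.045158
R_eff = 1/U_eff = 22.145 ft²·°F·h/BTU
Q = 416.3 × (68.76 − 8.395) / 22.145 = 1134.8 BTU/h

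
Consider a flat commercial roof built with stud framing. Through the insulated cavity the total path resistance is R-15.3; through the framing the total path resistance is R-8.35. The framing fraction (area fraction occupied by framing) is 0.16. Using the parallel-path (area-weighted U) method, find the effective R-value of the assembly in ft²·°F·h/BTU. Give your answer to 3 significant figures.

U_eff = 0.84/15.3 + 0.16/8.35 = 0.0549 + 0.01916 = 0.07406
R_eff = 1/U_eff = 13.5 ft²·°F·h/BTU

13.5 ft²·°F·h/BTU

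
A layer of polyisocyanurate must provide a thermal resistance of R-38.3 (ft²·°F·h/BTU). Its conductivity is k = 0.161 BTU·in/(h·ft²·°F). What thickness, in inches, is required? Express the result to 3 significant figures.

6.17 in

L = R × k = 38.3 × 0.161 = 6.166 in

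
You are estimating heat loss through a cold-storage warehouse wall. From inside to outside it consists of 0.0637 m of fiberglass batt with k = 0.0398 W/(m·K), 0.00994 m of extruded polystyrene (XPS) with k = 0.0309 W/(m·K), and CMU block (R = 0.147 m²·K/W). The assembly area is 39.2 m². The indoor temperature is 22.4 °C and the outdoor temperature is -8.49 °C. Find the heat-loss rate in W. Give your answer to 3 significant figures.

585 W

0.0637/0.0398 = 1.601
0.00994/0.0309 = 0.3217
R_total = 1.601 + 0.3217 + 0.147 = 2.069 m²·K/W
Q = A·ΔT/R = 39.2 × (22.4 − (-8.49)) / 2.069 = 585.2 W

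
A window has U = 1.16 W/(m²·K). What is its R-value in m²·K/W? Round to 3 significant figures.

R = 1/U = 1/1.16 = 0.8621

0.862 m²·K/W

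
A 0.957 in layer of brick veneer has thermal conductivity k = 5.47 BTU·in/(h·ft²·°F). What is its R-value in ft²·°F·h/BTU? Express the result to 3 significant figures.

0.175 ft²·°F·h/BTU

R = L/k = 0.957/5.47 = 0.175 ft²·°F·h/BTU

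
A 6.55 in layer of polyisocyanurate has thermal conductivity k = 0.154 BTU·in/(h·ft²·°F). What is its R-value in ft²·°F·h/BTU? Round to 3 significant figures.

42.5 ft²·°F·h/BTU

R = L/k = 6.55/0.154 = 42.53 ft²·°F·h/BTU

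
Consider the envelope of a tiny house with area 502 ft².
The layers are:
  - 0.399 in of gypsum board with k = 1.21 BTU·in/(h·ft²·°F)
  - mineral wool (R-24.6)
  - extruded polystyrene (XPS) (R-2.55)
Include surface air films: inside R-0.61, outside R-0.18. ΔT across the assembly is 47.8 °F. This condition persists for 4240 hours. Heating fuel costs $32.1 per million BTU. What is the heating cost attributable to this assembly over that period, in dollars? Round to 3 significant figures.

0.399/1.21 = 0.3298
R_total = 0.61 + 0.3298 + 24.6 + 2.55 + 0.18 = 28.27 ft²·°F·h/BTU
Q = 502 × 47.8 / 28.27 = 848.8 BTU/h
E = 848.8 × 4240 = 3599000 BTU
Cost = 3599000/10⁶ × 32.1 = $115.5

116 dollars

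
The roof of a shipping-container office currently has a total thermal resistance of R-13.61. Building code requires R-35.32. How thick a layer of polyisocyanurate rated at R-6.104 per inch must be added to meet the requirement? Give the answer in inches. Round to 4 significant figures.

3.557 in

ΔR = 35.32 − 13.61 = 21.71 ft²·°F·h/BTU
L = ΔR / (R/in) = 21.71/6.104 = 3.5567 in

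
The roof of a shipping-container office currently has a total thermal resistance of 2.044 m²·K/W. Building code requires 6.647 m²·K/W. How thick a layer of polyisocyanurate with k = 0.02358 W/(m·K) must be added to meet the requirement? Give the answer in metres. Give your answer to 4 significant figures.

ΔR = 6.647 − 2.044 = 4.603 m²·K/W
L = ΔR × k = 4.603 × 0.02358 = 0.10854 m

0.1085 m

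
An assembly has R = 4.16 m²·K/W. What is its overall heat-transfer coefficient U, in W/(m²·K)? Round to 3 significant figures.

0.240 W/(m²·K)

U = 1/R = 1/4.16 = 0.2404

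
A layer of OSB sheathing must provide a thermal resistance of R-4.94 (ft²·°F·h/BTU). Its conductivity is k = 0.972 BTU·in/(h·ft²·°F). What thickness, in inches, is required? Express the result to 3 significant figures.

4.80 in

L = R × k = 4.94 × 0.972 = 4.802 in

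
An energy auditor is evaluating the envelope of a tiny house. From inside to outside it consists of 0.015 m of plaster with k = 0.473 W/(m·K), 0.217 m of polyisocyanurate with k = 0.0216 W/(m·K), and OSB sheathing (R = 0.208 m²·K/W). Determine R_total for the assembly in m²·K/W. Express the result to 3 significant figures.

0.015/0.473 = 0.03171
0.217/0.0216 = 10.05
R_total = 0.03171 + 10.05 + 0.208 = 10.29 m²·K/W

10.3 m²·K/W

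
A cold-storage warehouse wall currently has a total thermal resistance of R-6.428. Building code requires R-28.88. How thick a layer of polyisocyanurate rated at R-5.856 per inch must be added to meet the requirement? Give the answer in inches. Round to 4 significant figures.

ΔR = 28.88 − 6.428 = 22.452 ft²·°F·h/BTU
L = ΔR / (R/in) = 22.452/5.856 = 3.834 in

3.834 in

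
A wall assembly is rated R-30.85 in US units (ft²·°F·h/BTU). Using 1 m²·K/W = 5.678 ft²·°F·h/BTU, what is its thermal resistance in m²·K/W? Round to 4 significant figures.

5.433 m²·K/W

R_SI = 30.85/5.678 = 5.4333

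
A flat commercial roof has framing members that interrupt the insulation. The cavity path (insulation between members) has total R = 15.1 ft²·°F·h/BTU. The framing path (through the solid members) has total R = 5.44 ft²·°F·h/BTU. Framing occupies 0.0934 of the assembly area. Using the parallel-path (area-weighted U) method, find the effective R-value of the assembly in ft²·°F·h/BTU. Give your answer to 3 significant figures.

13.0 ft²·°F·h/BTU

U_eff = 0.9066/15.1 + 0.0934/5.44 = 0.06004 + 0.01717 = 0.07721
R_eff = 1/U_eff = 12.95 ft²·°F·h/BTU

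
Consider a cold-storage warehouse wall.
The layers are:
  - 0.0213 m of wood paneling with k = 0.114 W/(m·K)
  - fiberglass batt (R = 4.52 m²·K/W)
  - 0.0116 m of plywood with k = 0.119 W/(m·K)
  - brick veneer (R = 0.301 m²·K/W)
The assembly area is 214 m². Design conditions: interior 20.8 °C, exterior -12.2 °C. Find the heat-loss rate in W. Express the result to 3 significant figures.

0.0213/0.114 = 0.1868
0.0116/0.119 = 0.09748
R_total = 0.1868 + 4.52 + 0.09748 + 0.301 = 5.105 m²·K/W
Q = A·ΔT/R = 214 × (20.8 − (-12.2)) / 5.105 = 1383 W

1380 W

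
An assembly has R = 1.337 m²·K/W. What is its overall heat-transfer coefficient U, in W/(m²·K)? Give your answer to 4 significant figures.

U = 1/R = 1/1.337 = 0.74794

0.7479 W/(m²·K)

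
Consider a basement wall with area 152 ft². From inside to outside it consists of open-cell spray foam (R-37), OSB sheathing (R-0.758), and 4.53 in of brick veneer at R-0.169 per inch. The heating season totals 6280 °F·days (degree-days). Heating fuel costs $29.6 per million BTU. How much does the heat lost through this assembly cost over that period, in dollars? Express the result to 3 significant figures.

17.6 dollars

4.53 × 0.169 = 0.7656
R_total = 37 + 0.758 + 0.7656 = 38.52 ft²·°F·h/BTU
E = A × HDD × 24 / R = 152 × 6280 × 24 / 38.52 = 594700 BTU
Cost = 594700/10⁶ × 29.6 = $17.6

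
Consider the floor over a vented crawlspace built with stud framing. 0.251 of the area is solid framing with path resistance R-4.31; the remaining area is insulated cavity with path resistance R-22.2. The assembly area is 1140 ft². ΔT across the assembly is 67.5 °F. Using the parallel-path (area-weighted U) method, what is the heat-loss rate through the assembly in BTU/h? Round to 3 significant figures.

U_eff = 0.749/22.2 + 0.251/4.31 = 0.03374 + 0.05824 = 0.09198
R_eff = 1/U_eff = 10.87 ft²·°F·h/BTU
Q = 1140 × 67.5 / 10.87 = 7078 BTU/h

7080 BTU/h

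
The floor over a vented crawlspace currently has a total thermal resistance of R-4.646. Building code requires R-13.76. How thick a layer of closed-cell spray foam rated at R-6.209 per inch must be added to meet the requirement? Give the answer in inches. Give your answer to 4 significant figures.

1.468 in

ΔR = 13.76 − 4.646 = 9.114 ft²·°F·h/BTU
L = ΔR / (R/in) = 9.114/6.209 = 1.4679 in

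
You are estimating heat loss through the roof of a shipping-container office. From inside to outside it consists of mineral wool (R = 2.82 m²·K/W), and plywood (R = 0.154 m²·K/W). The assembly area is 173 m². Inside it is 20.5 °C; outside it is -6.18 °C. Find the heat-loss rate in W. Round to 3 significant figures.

R_total = 2.82 + 0.154 = 2.974 m²·K/W
Q = A·ΔT/R = 173 × (20.5 − (-6.18)) / 2.974 = 1552 W

1550 W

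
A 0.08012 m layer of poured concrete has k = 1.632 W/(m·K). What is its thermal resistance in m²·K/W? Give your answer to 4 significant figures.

R = L/k = 0.08012/1.632 = 0.049093 m²·K/W

0.04909 m²·K/W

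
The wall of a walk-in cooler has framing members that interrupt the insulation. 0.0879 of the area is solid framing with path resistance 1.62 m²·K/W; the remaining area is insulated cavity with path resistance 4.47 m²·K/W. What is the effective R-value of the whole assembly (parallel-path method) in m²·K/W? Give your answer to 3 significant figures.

3.87 m²·K/W

U_eff = 0.9121/4.47 + 0.0879/1.62 = 0.204 + 0.05426 = 0.2583
R_eff = 1/U_eff = 3.871 m²·K/W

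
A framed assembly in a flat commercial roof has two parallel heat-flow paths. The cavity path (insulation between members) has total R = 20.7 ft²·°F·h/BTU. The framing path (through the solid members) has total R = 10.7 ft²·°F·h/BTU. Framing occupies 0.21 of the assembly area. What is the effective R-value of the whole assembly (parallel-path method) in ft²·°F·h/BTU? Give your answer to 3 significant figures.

U_eff = 0.79/20.7 + 0.21/10.7 = 0.03816 + 0.01963 = 0.05779
R_eff = 1/U_eff = 17.3 ft²·°F·h/BTU

17.3 ft²·°F·h/BTU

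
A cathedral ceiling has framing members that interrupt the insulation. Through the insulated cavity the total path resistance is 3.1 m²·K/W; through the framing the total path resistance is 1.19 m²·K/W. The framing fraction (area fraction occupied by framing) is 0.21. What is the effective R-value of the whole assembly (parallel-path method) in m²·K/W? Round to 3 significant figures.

U_eff = 0.79/3.1 + 0.21/1.19 = 0.2548 + 0.1765 = 0.4313
R_eff = 1/U_eff = 2.319 m²·K/W

2.32 m²·K/W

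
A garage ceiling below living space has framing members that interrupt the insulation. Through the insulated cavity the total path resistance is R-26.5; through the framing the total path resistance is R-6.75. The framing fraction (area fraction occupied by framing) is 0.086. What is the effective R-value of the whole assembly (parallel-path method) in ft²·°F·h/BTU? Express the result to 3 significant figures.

21.2 ft²·°F·h/BTU

U_eff = 0.914/26.5 + 0.086/6.75 = 0.03449 + 0.01274 = 0.04723
R_eff = 1/U_eff = 21.17 ft²·°F·h/BTU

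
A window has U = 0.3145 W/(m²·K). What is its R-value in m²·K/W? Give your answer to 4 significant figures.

R = 1/U = 1/0.3145 = 3.1797

3.180 m²·K/W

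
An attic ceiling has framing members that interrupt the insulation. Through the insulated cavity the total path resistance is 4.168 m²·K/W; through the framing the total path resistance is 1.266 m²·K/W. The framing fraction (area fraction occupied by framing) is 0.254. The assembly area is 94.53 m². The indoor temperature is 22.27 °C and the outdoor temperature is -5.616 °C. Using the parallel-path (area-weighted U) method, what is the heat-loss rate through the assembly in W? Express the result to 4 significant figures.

U_eff = 0.746/4.168 + 0.254/1.266 = 0.17898 + 0.20063 = 0.37961
R_eff = 1/U_eff = 2.6343 m²·K/W
Q = 94.53 × (22.27 − (-5.616)) / 2.6343 = 1000.7 W

1001 W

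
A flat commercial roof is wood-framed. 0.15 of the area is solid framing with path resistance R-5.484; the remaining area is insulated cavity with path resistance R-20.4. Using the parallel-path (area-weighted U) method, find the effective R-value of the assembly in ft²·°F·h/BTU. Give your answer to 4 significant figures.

U_eff = 0.85/20.4 + 0.15/5.484 = 0.041667 + 0.027352 = 0.069019
R_eff = 1/U_eff = 14.489 ft²·°F·h/BTU

14.49 ft²·°F·h/BTU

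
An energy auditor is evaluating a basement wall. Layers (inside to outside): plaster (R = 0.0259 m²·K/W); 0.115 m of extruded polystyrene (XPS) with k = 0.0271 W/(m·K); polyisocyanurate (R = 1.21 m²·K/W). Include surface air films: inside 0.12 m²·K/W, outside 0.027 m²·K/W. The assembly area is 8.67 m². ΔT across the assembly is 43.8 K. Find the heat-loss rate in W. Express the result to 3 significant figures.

0.115/0.0271 = 4.244
R_total = 0.12 + 0.0259 + 4.244 + 1.21 + 0.027 = 5.626 m²·K/W
Q = A·ΔT/R = 8.67 × 43.8 / 5.626 = 67.49 W

67.5 W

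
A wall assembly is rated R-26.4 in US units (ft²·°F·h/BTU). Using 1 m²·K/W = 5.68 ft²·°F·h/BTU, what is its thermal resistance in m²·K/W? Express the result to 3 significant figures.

R_SI = 26.4/5.68 = 4.648

4.65 m²·K/W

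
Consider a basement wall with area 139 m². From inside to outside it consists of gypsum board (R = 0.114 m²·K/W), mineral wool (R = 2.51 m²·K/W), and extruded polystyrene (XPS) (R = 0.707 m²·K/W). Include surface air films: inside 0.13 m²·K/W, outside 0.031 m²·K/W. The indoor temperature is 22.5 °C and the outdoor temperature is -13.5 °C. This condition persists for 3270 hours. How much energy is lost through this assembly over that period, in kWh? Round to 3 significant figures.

R_total = 0.13 + 0.114 + 2.51 + 0.707 + 0.031 = 3.492 m²·K/W
Q = 139 × (22.5 − (-13.5)) / 3.492 = 1433 W
E = 1433 W × 3270 h / 1000 = 4686 kWh

4690 kWh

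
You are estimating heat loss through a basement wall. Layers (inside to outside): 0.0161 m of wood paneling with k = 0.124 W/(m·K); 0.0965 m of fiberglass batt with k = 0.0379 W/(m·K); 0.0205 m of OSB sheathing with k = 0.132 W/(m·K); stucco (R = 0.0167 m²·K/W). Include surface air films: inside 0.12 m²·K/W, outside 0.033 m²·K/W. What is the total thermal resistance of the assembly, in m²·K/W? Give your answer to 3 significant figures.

0.0161/0.124 = 0.1298
0.0965/0.0379 = 2.546
0.0205/0.132 = 0.1553
R_total = 0.12 + 0.1298 + 2.546 + 0.1553 + 0.0167 + 0.033 = 3.001 m²·K/W

3.00 m²·K/W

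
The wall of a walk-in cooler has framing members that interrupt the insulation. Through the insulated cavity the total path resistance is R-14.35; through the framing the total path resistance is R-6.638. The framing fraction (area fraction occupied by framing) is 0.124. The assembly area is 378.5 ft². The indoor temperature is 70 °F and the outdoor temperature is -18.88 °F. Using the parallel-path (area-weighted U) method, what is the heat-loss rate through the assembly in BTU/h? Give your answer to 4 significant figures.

U_eff = 0.876/14.35 + 0.124/6.638 = 0.061045 + 0.01868 = 0.079726
R_eff = 1/U_eff = 12.543 ft²·°F·h/BTU
Q = 378.5 × (70 − (-18.88)) / 12.543 = 2682.1 BTU/h

2682 BTU/h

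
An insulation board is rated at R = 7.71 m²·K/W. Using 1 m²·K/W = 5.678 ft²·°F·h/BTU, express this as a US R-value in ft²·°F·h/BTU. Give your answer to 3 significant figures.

R_US = 7.71 × 5.678 = 43.78

43.8 ft²·°F·h/BTU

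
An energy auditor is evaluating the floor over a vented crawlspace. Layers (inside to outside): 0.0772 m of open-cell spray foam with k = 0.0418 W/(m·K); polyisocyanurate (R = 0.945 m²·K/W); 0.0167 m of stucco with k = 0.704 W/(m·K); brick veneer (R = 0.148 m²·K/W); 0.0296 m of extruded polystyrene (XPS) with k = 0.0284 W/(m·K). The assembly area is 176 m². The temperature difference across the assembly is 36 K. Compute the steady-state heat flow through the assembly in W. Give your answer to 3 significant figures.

0.0772/0.0418 = 1.847
0.0167/0.704 = 0.02372
0.0296/0.0284 = 1.042
R_total = 1.847 + 0.945 + 0.02372 + 0.148 + 1.042 = 4.006 m²·K/W
Q = A·ΔT/R = 176 × 36 / 4.006 = 1582 W

1580 W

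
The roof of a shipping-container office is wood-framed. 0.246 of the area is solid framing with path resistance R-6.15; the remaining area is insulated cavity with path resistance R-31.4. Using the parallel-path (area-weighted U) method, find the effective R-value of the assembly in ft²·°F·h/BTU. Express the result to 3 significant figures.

U_eff = 0.754/31.4 + 0.246/6.15 = 0.02401 + 0.04 = 0.06401
R_eff = 1/U_eff = 15.62 ft²·°F·h/BTU

15.6 ft²·°F·h/BTU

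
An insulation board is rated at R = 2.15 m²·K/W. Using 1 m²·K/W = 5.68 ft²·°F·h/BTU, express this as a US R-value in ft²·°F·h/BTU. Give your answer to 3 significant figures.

12.2 ft²·°F·h/BTU

R_US = 2.15 × 5.68 = 12.21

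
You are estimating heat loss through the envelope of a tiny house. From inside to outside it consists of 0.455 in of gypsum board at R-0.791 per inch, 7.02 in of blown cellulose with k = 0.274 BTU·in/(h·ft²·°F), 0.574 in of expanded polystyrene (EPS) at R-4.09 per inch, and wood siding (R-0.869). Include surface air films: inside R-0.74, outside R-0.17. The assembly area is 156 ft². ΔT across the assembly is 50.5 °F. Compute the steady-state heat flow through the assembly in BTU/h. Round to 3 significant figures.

0.455 × 0.791 = 0.3599
7.02/0.274 = 25.62
0.574 × 4.09 = 2.348
R_total = 0.74 + 0.3599 + 25.62 + 2.348 + 0.869 + 0.17 = 30.11 ft²·°F·h/BTU
Q = A·ΔT/R = 156 × 50.5 / 30.11 = 261.7 BTU/h

262 BTU/h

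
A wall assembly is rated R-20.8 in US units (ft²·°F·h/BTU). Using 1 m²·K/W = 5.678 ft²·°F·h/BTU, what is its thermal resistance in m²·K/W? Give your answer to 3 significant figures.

3.66 m²·K/W

R_SI = 20.8/5.678 = 3.663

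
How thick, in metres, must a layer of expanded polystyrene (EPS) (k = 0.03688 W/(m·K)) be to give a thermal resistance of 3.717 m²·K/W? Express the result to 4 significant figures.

0.1371 m

L = R·k = 3.717 × 0.03688 = 0.13708 m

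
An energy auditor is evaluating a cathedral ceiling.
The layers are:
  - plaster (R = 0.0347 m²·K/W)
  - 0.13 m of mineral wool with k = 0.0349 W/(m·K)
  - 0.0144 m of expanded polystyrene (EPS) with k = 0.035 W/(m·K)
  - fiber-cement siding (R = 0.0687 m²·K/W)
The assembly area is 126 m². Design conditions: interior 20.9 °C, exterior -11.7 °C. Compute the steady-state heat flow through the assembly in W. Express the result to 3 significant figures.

0.13/0.0349 = 3.725
0.0144/0.035 = 0.4114
R_total = 0.0347 + 3.725 + 0.4114 + 0.0687 = 4.24 m²·K/W
Q = A·ΔT/R = 126 × (20.9 − (-11.7)) / 4.24 = 968.8 W

969 W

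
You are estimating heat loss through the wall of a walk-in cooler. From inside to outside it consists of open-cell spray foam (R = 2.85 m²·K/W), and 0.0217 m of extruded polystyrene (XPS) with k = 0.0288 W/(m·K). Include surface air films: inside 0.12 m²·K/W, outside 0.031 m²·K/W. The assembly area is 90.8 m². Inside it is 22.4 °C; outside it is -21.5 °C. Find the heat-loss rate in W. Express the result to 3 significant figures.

1060 W

0.0217/0.0288 = 0.7535
R_total = 0.12 + 2.85 + 0.7535 + 0.031 = 3.754 m²·K/W
Q = A·ΔT/R = 90.8 × (22.4 − (-21.5)) / 3.754 = 1062 W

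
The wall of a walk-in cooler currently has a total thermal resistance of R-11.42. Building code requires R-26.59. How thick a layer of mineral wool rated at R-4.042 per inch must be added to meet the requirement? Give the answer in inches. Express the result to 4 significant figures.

3.753 in

ΔR = 26.59 − 11.42 = 15.17 ft²·°F·h/BTU
L = ΔR / (R/in) = 15.17/4.042 = 3.7531 in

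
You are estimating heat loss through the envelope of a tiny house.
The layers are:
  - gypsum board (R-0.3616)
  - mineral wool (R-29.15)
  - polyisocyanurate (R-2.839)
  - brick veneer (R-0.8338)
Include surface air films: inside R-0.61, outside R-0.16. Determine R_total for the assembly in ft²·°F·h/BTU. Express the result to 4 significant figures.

33.95 ft²·°F·h/BTU

R_total = 0.61 + 0.3616 + 29.15 + 2.839 + 0.8338 + 0.16 = 33.954 ft²·°F·h/BTU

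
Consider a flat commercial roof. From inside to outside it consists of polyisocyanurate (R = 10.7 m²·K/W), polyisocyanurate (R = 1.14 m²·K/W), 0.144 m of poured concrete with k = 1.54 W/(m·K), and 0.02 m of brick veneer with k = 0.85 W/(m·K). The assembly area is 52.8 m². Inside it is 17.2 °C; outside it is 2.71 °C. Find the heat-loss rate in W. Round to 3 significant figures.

64.0 W

0.144/1.54 = 0.09351
0.02/0.85 = 0.02353
R_total = 10.7 + 1.14 + 0.09351 + 0.02353 = 11.96 m²·K/W
Q = A·ΔT/R = 52.8 × (17.2 − 2.71) / 11.96 = 63.99 W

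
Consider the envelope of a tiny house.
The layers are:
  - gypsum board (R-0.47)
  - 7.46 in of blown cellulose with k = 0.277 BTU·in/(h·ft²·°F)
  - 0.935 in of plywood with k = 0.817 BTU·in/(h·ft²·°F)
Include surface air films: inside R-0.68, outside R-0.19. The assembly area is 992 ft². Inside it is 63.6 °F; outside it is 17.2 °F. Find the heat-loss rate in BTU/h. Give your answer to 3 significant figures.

7.46/0.277 = 26.93
0.935/0.817 = 1.144
R_total = 0.68 + 0.47 + 26.93 + 1.144 + 0.19 = 29.42 ft²·°F·h/BTU
Q = A·ΔT/R = 992 × (63.6 − 17.2) / 29.42 = 1565 BTU/h

1560 BTU/h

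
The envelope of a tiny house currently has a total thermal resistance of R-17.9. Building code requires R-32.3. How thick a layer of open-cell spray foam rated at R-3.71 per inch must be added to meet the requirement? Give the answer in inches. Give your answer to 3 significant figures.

3.88 in

ΔR = 32.3 − 17.9 = 14.4 ft²·°F·h/BTU
L = ΔR / (R/in) = 14.4/3.71 = 3.881 in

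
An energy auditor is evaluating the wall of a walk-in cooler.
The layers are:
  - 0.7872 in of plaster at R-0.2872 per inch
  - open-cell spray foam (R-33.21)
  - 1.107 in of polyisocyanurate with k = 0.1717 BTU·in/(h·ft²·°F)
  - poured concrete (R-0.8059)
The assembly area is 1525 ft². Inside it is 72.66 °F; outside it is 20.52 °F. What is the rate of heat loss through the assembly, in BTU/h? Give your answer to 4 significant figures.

0.7872 × 0.2872 = 0.22608
1.107/0.1717 = 6.4473
R_total = 0.22608 + 33.21 + 6.4473 + 0.8059 = 40.689 ft²·°F·h/BTU
Q = A·ΔT/R = 1525 × (72.66 − 20.52) / 40.689 = 1954.2 BTU/h

1954 BTU/h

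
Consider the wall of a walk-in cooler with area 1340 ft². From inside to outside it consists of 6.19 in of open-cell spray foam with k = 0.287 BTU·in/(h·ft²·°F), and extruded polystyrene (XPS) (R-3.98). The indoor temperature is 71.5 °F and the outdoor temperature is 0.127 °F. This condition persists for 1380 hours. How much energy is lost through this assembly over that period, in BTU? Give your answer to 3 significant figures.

5170000 BTU

6.19/0.287 = 21.57
R_total = 21.57 + 3.98 = 25.55 ft²·°F·h/BTU
Q = 1340 × (71.5 − 0.127) / 25.55 = 3744 BTU/h
E = 3744 × 1380 = 5166000 BTU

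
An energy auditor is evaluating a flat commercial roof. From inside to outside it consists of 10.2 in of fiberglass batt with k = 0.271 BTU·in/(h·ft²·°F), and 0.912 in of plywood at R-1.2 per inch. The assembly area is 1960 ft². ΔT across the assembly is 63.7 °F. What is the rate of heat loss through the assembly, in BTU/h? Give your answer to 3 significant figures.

3220 BTU/h

10.2/0.271 = 37.64
0.912 × 1.2 = 1.094
R_total = 37.64 + 1.094 = 38.73 ft²·°F·h/BTU
Q = A·ΔT/R = 1960 × 63.7 / 38.73 = 3223 BTU/h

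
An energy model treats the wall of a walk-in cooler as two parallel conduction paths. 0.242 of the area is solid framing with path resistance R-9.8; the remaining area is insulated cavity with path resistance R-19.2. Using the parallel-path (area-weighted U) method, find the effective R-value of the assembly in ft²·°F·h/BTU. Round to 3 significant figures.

15.6 ft²·°F·h/BTU

U_eff = 0.758/19.2 + 0.242/9.8 = 0.03948 + 0.02469 = 0.06417
R_eff = 1/U_eff = 15.58 ft²·°F·h/BTU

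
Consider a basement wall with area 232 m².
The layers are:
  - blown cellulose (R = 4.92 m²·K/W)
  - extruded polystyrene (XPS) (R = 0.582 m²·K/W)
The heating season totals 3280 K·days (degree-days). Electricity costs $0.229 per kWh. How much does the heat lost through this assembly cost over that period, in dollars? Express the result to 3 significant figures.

760 dollars

R_total = 4.92 + 0.582 = 5.502 m²·K/W
E = A × HDD × 24 / R / 1000 = 232 × 3280 × 24 / 5.502 / 1000 = 3319 kWh
Cost = 3319 × 0.229 = $760.1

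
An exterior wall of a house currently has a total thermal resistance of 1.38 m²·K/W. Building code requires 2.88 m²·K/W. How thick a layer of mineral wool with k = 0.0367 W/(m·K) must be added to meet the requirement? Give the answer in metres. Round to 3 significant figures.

ΔR = 2.88 − 1.38 = 1.5 m²·K/W
L = ΔR × k = 1.5 × 0.0367 = 0.05505 m

0.0551 m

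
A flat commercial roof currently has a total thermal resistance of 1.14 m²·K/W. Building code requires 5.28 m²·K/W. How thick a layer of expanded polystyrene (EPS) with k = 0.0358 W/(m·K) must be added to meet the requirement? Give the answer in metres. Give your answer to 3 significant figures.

ΔR = 5.28 − 1.14 = 4.14 m²·K/W
L = ΔR × k = 4.14 × 0.0358 = 0.1482 m

0.148 m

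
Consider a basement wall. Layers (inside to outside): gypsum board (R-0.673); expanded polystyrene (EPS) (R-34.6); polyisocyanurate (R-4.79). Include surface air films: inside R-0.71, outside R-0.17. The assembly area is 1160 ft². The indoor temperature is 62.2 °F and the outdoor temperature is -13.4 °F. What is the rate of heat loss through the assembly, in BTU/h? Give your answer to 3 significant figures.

2140 BTU/h

R_total = 0.71 + 0.673 + 34.6 + 4.79 + 0.17 = 40.94 ft²·°F·h/BTU
Q = A·ΔT/R = 1160 × (62.2 − (-13.4)) / 40.94 = 2142 BTU/h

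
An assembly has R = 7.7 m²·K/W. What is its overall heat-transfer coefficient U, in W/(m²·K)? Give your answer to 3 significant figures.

U = 1/R = 1/7.7 = 0.1299

0.130 W/(m²·K)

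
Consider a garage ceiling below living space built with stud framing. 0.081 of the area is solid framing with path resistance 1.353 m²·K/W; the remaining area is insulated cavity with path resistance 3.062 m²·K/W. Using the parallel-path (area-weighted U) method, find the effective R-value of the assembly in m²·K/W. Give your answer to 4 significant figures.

2.778 m²·K/W

U_eff = 0.919/3.062 + 0.081/1.353 = 0.30013 + 0.059867 = 0.36
R_eff = 1/U_eff = 2.7778 m²·K/W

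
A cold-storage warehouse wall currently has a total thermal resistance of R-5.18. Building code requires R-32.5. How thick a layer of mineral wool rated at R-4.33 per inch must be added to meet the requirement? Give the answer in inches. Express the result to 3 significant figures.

ΔR = 32.5 − 5.18 = 27.32 ft²·°F·h/BTU
L = ΔR / (R/in) = 27.32/4.33 = 6.309 in

6.31 in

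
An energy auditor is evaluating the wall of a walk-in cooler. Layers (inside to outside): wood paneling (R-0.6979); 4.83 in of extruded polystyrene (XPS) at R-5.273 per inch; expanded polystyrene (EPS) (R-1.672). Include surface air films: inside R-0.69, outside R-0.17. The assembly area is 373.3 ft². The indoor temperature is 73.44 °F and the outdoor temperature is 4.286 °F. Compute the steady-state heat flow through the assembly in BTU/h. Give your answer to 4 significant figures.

4.83 × 5.273 = 25.469
R_total = 0.69 + 0.6979 + 25.469 + 1.672 + 0.17 = 28.698 ft²·°F·h/BTU
Q = A·ΔT/R = 373.3 × (73.44 − 4.286) / 28.698 = 899.53 BTU/h

899.5 BTU/h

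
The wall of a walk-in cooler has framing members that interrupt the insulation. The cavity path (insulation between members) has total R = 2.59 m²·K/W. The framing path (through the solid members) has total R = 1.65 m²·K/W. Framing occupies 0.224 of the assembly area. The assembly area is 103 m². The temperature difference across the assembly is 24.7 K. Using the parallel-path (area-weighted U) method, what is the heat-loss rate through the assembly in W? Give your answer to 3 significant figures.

U_eff = 0.776/2.59 + 0.224/1.65 = 0.2996 + 0.1358 = 0.4354
R_eff = 1/U_eff = 2.297 m²·K/W
Q = 103 × 24.7 / 2.297 = 1108 W

1110 W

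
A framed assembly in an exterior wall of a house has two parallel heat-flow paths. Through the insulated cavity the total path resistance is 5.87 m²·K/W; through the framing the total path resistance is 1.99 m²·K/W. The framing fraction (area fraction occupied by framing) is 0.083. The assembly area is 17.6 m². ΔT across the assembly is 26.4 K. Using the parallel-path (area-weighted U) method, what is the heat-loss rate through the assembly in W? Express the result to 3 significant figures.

92.0 W

U_eff = 0.917/5.87 + 0.083/1.99 = 0.1562 + 0.04171 = 0.1979
R_eff = 1/U_eff = 5.052 m²·K/W
Q = 17.6 × 26.4 / 5.052 = 91.96 W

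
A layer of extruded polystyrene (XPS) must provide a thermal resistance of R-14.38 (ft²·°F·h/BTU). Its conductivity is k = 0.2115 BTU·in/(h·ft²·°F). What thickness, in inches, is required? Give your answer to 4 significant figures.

L = R × k = 14.38 × 0.2115 = 3.0414 in

3.041 in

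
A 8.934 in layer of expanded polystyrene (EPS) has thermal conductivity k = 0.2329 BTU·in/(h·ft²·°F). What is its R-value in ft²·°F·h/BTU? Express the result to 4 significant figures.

38.36 ft²·°F·h/BTU

R = L/k = 8.934/0.2329 = 38.36 ft²·°F·h/BTU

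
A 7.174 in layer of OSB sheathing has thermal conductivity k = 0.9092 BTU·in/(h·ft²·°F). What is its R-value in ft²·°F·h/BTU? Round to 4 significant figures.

R = L/k = 7.174/0.9092 = 7.8905 ft²·°F·h/BTU

7.890 ft²·°F·h/BTU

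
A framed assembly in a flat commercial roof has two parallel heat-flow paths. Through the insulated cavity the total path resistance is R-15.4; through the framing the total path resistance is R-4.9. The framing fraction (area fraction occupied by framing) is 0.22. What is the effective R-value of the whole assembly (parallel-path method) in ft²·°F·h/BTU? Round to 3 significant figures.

10.5 ft²·°F·h/BTU

U_eff = 0.78/15.4 + 0.22/4.9 = 0.05065 + 0.0449 = 0.09555
R_eff = 1/U_eff = 10.47 ft²·°F·h/BTU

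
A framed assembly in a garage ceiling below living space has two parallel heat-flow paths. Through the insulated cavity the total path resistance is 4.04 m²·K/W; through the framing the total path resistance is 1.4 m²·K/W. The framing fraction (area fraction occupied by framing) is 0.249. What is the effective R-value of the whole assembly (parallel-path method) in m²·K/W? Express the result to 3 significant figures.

2.75 m²·K/W

U_eff = 0.751/4.04 + 0.249/1.4 = 0.1859 + 0.1779 = 0.3637
R_eff = 1/U_eff = 2.749 m²·K/W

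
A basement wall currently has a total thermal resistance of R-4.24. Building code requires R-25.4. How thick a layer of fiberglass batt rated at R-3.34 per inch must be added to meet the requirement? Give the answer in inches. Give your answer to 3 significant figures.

6.34 in

ΔR = 25.4 − 4.24 = 21.16 ft²·°F·h/BTU
L = ΔR / (R/in) = 21.16/3.34 = 6.335 in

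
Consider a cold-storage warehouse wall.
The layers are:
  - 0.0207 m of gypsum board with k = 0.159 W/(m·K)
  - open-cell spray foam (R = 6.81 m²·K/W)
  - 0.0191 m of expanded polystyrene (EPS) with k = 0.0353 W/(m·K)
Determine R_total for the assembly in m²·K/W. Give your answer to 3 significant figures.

0.0207/0.159 = 0.1302
0.0191/0.0353 = 0.5411
R_total = 0.1302 + 6.81 + 0.5411 = 7.481 m²·K/W

7.48 m²·K/W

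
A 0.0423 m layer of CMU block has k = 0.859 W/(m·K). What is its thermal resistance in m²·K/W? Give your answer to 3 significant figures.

R = L/k = 0.0423/0.859 = 0.04924 m²·K/W

0.0492 m²·K/W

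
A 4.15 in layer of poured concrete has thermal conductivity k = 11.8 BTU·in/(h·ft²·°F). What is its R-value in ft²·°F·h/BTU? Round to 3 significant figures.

R = L/k = 4.15/11.8 = 0.3517 ft²·°F·h/BTU

0.352 ft²·°F·h/BTU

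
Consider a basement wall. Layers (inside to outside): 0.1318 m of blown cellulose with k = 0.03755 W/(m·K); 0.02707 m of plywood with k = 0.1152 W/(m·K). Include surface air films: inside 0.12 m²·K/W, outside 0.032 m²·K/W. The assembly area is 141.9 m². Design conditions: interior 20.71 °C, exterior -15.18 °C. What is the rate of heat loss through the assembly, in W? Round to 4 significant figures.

1307 W

0.1318/0.03755 = 3.51
0.02707/0.1152 = 0.23498
R_total = 0.12 + 3.51 + 0.23498 + 0.032 = 3.897 m²·K/W
Q = A·ΔT/R = 141.9 × (20.71 − (-15.18)) / 3.897 = 1306.9 W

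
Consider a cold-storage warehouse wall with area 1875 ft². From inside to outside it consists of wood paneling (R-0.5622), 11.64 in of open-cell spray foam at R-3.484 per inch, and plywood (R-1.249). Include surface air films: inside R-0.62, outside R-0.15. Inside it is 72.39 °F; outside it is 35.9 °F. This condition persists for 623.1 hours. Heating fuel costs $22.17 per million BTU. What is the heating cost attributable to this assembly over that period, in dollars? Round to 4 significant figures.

21.91 dollars

11.64 × 3.484 = 40.554
R_total = 0.62 + 0.5622 + 40.554 + 1.249 + 0.15 = 43.135 ft²·°F·h/BTU
Q = 1875 × (72.39 − 35.9) / 43.135 = 1586.2 BTU/h
E = 1586.2 × 623.1 = 988330 BTU
Cost = 988330/10⁶ × 22.17 = $21.911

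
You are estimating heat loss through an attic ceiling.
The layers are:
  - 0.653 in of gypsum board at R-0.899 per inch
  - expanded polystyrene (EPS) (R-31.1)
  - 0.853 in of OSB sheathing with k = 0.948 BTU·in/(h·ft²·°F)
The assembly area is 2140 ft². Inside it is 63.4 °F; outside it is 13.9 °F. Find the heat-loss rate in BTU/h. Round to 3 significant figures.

0.653 × 0.899 = 0.587
0.853/0.948 = 0.8998
R_total = 0.587 + 31.1 + 0.8998 = 32.59 ft²·°F·h/BTU
Q = A·ΔT/R = 2140 × (63.4 − 13.9) / 32.59 = 3251 BTU/h

3250 BTU/h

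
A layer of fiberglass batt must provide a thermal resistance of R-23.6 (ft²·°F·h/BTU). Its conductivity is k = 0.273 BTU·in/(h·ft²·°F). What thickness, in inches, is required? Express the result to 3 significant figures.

L = R × k = 23.6 × 0.273 = 6.443 in

6.44 in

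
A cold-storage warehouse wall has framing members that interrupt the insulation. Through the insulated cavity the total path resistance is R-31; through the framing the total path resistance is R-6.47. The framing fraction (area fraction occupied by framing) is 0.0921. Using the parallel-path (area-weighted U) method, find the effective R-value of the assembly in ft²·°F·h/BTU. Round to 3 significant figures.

U_eff = 0.9079/31 + 0.0921/6.47 = 0.02929 + 0.01423 = 0.04352
R_eff = 1/U_eff = 22.98 ft²·°F·h/BTU

23.0 ft²·°F·h/BTU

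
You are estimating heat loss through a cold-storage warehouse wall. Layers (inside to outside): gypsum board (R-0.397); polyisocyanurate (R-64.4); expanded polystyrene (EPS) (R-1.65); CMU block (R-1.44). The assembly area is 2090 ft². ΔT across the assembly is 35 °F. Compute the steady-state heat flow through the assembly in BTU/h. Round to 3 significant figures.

1080 BTU/h

R_total = 0.397 + 64.4 + 1.65 + 1.44 = 67.89 ft²·°F·h/BTU
Q = A·ΔT/R = 2090 × 35 / 67.89 = 1078 BTU/h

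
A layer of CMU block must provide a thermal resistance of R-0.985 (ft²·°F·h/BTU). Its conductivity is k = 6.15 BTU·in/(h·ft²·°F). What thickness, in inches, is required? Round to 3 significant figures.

L = R × k = 0.985 × 6.15 = 6.058 in

6.06 in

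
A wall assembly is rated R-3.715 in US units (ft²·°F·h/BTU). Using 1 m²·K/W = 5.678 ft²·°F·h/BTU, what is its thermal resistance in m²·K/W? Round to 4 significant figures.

R_SI = 3.715/5.678 = 0.65428

0.6543 m²·K/W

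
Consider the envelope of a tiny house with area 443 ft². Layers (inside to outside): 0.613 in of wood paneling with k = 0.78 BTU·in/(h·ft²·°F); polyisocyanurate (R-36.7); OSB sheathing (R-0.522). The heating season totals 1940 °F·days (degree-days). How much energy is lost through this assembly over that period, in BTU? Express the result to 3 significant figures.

0.613/0.78 = 0.7859
R_total = 0.7859 + 36.7 + 0.522 = 38.01 ft²·°F·h/BTU
E = A × HDD × 24 / R = 443 × 1940 × 24 / 38.01 = 542700 BTU

543000 BTU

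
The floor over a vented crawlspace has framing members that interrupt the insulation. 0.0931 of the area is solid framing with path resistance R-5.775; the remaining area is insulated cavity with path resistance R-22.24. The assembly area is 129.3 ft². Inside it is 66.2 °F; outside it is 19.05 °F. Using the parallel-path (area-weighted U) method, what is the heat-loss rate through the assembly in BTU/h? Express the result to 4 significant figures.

U_eff = 0.9069/22.24 + 0.0931/5.775 = 0.040778 + 0.016121 = 0.056899
R_eff = 1/U_eff = 17.575 ft²·°F·h/BTU
Q = 129.3 × (66.2 − 19.05) / 17.575 = 346.89 BTU/h

346.9 BTU/h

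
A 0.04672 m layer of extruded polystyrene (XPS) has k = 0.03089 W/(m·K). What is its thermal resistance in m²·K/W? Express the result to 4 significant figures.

1.512 m²·K/W

R = L/k = 0.04672/0.03089 = 1.5125 m²·K/W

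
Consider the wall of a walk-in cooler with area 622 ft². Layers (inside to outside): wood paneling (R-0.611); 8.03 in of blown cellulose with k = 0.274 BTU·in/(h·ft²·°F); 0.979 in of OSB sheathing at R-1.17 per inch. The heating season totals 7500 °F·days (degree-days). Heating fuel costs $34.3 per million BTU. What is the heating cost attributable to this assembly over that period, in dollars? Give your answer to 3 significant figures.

124 dollars

8.03/0.274 = 29.31
0.979 × 1.17 = 1.145
R_total = 0.611 + 29.31 + 1.145 = 31.06 ft²·°F·h/BTU
E = A × HDD × 24 / R = 622 × 7500 × 24 / 31.06 = 3604000 BTU
Cost = 3604000/10⁶ × 34.3 = $123.6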